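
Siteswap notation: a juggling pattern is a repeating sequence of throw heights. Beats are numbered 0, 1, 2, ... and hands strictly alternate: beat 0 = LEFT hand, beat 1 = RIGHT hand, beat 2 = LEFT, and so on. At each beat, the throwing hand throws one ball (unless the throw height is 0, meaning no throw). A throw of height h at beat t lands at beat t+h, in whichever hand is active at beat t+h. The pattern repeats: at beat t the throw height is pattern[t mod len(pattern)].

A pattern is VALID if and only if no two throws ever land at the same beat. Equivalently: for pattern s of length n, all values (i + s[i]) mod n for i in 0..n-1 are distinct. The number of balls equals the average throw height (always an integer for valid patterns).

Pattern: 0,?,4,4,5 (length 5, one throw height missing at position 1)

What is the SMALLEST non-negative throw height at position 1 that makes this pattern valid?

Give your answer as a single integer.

i=0: (0 + 0) mod 5 = 0
i=1: s[i]=? (unknown)
i=2: (2 + 4) mod 5 = 1
i=3: (3 + 4) mod 5 = 2
i=4: (4 + 5) mod 5 = 4
Known residues: [0, 1, 2, 4]; need a permutation of 0..4, so missing residue r = 3
Need (1 + s) mod 5 = 3; smallest s = (3 - 1) mod 5 = 2

Answer: 2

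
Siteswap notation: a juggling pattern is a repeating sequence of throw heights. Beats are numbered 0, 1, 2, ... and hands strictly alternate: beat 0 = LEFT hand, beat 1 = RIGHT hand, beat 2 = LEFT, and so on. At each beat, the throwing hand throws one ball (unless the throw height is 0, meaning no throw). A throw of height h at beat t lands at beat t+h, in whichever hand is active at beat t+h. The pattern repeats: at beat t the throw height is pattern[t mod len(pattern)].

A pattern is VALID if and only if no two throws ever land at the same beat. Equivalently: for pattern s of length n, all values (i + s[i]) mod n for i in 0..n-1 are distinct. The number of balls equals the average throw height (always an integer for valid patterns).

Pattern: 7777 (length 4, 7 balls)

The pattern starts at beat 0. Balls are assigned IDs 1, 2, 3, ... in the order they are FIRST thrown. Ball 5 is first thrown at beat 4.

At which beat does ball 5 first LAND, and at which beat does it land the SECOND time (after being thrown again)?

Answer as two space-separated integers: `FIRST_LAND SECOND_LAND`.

Beat 0 (L): throw ball1 h=7 -> lands@7:R; in-air after throw: [b1@7:R]
Beat 1 (R): throw ball2 h=7 -> lands@8:L; in-air after throw: [b1@7:R b2@8:L]
Beat 2 (L): throw ball3 h=7 -> lands@9:R; in-air after throw: [b1@7:R b2@8:L b3@9:R]
Beat 3 (R): throw ball4 h=7 -> lands@10:L; in-air after throw: [b1@7:R b2@8:L b3@9:R b4@10:L]
Beat 4 (L): throw ball5 h=7 -> lands@11:R; in-air after throw: [b1@7:R b2@8:L b3@9:R b4@10:L b5@11:R]
Beat 5 (R): throw ball6 h=7 -> lands@12:L; in-air after throw: [b1@7:R b2@8:L b3@9:R b4@10:L b5@11:R b6@12:L]
Beat 6 (L): throw ball7 h=7 -> lands@13:R; in-air after throw: [b1@7:R b2@8:L b3@9:R b4@10:L b5@11:R b6@12:L b7@13:R]
Beat 7 (R): throw ball1 h=7 -> lands@14:L; in-air after throw: [b2@8:L b3@9:R b4@10:L b5@11:R b6@12:L b7@13:R b1@14:L]
Beat 8 (L): throw ball2 h=7 -> lands@15:R; in-air after throw: [b3@9:R b4@10:L b5@11:R b6@12:L b7@13:R b1@14:L b2@15:R]
Beat 9 (R): throw ball3 h=7 -> lands@16:L; in-air after throw: [b4@10:L b5@11:R b6@12:L b7@13:R b1@14:L b2@15:R b3@16:L]
Beat 10 (L): throw ball4 h=7 -> lands@17:R; in-air after throw: [b5@11:R b6@12:L b7@13:R b1@14:L b2@15:R b3@16:L b4@17:R]
Beat 11 (R): throw ball5 h=7 -> lands@18:L; in-air after throw: [b6@12:L b7@13:R b1@14:L b2@15:R b3@16:L b4@17:R b5@18:L]
Beat 12 (L): throw ball6 h=7 -> lands@19:R; in-air after throw: [b7@13:R b1@14:L b2@15:R b3@16:L b4@17:R b5@18:L b6@19:R]
Beat 13 (R): throw ball7 h=7 -> lands@20:L; in-air after throw: [b1@14:L b2@15:R b3@16:L b4@17:R b5@18:L b6@19:R b7@20:L]
Beat 14 (L): throw ball1 h=7 -> lands@21:R; in-air after throw: [b2@15:R b3@16:L b4@17:R b5@18:L b6@19:R b7@20:L b1@21:R]
Beat 15 (R): throw ball2 h=7 -> lands@22:L; in-air after throw: [b3@16:L b4@17:R b5@18:L b6@19:R b7@20:L b1@21:R b2@22:L]
Beat 16 (L): throw ball3 h=7 -> lands@23:R; in-air after throw: [b4@17:R b5@18:L b6@19:R b7@20:L b1@21:R b2@22:L b3@23:R]
Beat 17 (R): throw ball4 h=7 -> lands@24:L; in-air after throw: [b5@18:L b6@19:R b7@20:L b1@21:R b2@22:L b3@23:R b4@24:L]
Beat 18 (L): throw ball5 h=7 -> lands@25:R; in-air after throw: [b6@19:R b7@20:L b1@21:R b2@22:L b3@23:R b4@24:L b5@25:R]
Ball 5: thrown@4 h=7 -> first land @11; rethrown@11 h=7 -> second land @18

Answer: 11 18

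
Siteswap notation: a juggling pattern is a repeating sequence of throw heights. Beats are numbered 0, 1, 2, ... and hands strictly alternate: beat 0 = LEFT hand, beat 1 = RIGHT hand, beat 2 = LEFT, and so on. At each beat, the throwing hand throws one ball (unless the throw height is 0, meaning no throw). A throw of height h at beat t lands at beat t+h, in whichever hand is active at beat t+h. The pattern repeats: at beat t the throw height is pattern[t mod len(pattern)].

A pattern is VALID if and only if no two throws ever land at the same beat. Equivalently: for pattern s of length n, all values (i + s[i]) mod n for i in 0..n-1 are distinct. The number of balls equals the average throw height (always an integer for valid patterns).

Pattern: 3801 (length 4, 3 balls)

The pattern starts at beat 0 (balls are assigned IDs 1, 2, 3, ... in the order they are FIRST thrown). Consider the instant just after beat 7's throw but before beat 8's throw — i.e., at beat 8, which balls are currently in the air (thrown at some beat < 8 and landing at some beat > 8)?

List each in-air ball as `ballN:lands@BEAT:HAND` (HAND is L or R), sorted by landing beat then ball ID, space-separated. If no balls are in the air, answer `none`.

Beat 0 (L): throw ball1 h=3 -> lands@3:R; in-air after throw: [b1@3:R]
Beat 1 (R): throw ball2 h=8 -> lands@9:R; in-air after throw: [b1@3:R b2@9:R]
Beat 3 (R): throw ball1 h=1 -> lands@4:L; in-air after throw: [b1@4:L b2@9:R]
Beat 4 (L): throw ball1 h=3 -> lands@7:R; in-air after throw: [b1@7:R b2@9:R]
Beat 5 (R): throw ball3 h=8 -> lands@13:R; in-air after throw: [b1@7:R b2@9:R b3@13:R]
Beat 7 (R): throw ball1 h=1 -> lands@8:L; in-air after throw: [b1@8:L b2@9:R b3@13:R]
Beat 8 (L): throw ball1 h=3 -> lands@11:R; in-air after throw: [b2@9:R b1@11:R b3@13:R]

Answer: ball2:lands@9:R ball3:lands@13:R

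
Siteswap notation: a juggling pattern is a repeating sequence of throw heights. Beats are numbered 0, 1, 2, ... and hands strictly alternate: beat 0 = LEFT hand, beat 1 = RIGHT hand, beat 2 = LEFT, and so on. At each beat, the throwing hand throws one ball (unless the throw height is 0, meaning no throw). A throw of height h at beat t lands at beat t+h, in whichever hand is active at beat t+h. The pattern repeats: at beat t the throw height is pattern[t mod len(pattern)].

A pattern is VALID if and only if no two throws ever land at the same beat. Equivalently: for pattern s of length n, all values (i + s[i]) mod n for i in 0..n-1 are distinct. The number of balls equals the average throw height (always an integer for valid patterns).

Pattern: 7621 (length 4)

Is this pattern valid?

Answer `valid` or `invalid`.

Answer: invalid

Derivation:
i=0: (i + s[i]) mod n = (0 + 7) mod 4 = 3
i=1: (i + s[i]) mod n = (1 + 6) mod 4 = 3
i=2: (i + s[i]) mod n = (2 + 2) mod 4 = 0
i=3: (i + s[i]) mod n = (3 + 1) mod 4 = 0
Residues: [3, 3, 0, 0], distinct: False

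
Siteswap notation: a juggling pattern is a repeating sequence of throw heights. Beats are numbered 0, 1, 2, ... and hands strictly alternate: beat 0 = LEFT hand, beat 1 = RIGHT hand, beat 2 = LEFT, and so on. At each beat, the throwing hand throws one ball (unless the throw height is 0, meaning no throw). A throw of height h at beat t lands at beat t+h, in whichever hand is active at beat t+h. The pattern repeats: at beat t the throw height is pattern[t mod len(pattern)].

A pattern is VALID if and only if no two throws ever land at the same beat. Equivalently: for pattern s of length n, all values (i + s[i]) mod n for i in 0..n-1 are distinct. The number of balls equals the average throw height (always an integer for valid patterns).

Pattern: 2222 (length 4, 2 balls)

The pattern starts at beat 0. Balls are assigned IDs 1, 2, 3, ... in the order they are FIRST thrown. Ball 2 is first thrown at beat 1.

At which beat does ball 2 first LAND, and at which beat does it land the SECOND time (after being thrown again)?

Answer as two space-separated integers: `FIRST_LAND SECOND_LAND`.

Beat 0 (L): throw ball1 h=2 -> lands@2:L; in-air after throw: [b1@2:L]
Beat 1 (R): throw ball2 h=2 -> lands@3:R; in-air after throw: [b1@2:L b2@3:R]
Beat 2 (L): throw ball1 h=2 -> lands@4:L; in-air after throw: [b2@3:R b1@4:L]
Beat 3 (R): throw ball2 h=2 -> lands@5:R; in-air after throw: [b1@4:L b2@5:R]
Beat 4 (L): throw ball1 h=2 -> lands@6:L; in-air after throw: [b2@5:R b1@6:L]
Beat 5 (R): throw ball2 h=2 -> lands@7:R; in-air after throw: [b1@6:L b2@7:R]
Ball 2: thrown@1 h=2 -> first land @3; rethrown@3 h=2 -> second land @5

Answer: 3 5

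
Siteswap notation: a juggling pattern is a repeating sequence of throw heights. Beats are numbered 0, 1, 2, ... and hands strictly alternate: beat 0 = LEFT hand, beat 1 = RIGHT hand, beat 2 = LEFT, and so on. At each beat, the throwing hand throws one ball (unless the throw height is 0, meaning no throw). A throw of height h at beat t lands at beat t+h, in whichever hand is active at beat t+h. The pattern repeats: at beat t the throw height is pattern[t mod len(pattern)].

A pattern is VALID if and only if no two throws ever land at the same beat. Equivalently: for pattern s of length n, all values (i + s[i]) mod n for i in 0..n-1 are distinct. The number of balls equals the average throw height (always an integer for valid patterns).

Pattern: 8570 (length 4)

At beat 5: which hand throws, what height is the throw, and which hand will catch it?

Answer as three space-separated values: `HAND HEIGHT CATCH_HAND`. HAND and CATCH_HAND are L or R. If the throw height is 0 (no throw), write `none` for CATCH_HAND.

Answer: R 5 L

Derivation:
Beat 5: 5 mod 2 = 1, so hand = R
Throw height = pattern[5 mod 4] = pattern[1] = 5
Lands at beat 5+5=10, 10 mod 2 = 0, so catch hand = L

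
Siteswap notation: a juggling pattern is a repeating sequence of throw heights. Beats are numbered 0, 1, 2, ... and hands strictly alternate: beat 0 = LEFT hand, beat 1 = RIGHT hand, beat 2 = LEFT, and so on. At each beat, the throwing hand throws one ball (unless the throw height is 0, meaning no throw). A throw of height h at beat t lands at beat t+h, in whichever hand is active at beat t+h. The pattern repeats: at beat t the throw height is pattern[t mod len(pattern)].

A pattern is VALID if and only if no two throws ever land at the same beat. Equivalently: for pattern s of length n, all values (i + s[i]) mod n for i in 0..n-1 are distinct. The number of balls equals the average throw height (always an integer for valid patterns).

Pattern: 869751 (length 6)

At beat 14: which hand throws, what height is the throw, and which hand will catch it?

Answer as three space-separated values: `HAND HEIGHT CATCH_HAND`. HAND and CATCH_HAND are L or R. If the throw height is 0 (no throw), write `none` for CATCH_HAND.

Answer: L 9 R

Derivation:
Beat 14: 14 mod 2 = 0, so hand = L
Throw height = pattern[14 mod 6] = pattern[2] = 9
Lands at beat 14+9=23, 23 mod 2 = 1, so catch hand = R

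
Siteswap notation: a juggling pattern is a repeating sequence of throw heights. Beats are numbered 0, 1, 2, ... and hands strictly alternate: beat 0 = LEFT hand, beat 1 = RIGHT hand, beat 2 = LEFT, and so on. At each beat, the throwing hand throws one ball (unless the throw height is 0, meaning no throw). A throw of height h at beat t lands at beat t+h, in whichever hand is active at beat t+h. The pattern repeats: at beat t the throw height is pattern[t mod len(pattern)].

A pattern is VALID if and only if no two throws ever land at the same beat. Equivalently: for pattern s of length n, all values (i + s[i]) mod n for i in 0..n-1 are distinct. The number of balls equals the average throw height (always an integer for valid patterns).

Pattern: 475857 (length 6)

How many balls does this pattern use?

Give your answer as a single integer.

Pattern = [4, 7, 5, 8, 5, 7], length n = 6
  position 0: throw height = 4, running sum = 4
  position 1: throw height = 7, running sum = 11
  position 2: throw height = 5, running sum = 16
  position 3: throw height = 8, running sum = 24
  position 4: throw height = 5, running sum = 29
  position 5: throw height = 7, running sum = 36
Total sum = 36; balls = sum / n = 36 / 6 = 6

Answer: 6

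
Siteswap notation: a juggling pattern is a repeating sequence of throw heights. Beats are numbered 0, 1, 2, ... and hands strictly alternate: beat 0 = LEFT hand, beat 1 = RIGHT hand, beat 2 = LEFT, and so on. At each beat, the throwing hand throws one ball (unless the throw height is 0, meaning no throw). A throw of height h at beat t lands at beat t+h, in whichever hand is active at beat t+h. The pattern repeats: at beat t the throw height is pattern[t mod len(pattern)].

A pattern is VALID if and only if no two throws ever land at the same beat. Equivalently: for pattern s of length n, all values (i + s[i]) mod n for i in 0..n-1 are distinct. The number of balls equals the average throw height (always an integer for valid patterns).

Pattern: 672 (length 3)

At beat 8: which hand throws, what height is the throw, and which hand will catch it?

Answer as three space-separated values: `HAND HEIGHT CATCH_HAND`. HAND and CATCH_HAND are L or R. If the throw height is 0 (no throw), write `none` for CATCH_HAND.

Beat 8: 8 mod 2 = 0, so hand = L
Throw height = pattern[8 mod 3] = pattern[2] = 2
Lands at beat 8+2=10, 10 mod 2 = 0, so catch hand = L

Answer: L 2 L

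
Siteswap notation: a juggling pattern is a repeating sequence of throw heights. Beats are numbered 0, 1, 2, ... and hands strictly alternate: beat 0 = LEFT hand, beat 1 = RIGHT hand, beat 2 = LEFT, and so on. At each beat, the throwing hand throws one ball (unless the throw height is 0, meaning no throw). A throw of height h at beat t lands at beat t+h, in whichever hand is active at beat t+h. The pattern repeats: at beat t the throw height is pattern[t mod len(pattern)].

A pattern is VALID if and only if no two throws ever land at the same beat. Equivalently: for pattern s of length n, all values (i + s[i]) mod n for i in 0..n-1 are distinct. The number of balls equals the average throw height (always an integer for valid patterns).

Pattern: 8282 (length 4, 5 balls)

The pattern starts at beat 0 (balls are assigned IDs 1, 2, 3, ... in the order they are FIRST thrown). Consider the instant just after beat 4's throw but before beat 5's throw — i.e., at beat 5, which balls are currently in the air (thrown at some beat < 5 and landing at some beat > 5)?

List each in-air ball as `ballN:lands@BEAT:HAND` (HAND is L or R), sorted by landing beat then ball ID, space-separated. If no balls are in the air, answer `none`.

Answer: ball1:lands@8:L ball3:lands@10:L ball4:lands@12:L

Derivation:
Beat 0 (L): throw ball1 h=8 -> lands@8:L; in-air after throw: [b1@8:L]
Beat 1 (R): throw ball2 h=2 -> lands@3:R; in-air after throw: [b2@3:R b1@8:L]
Beat 2 (L): throw ball3 h=8 -> lands@10:L; in-air after throw: [b2@3:R b1@8:L b3@10:L]
Beat 3 (R): throw ball2 h=2 -> lands@5:R; in-air after throw: [b2@5:R b1@8:L b3@10:L]
Beat 4 (L): throw ball4 h=8 -> lands@12:L; in-air after throw: [b2@5:R b1@8:L b3@10:L b4@12:L]
Beat 5 (R): throw ball2 h=2 -> lands@7:R; in-air after throw: [b2@7:R b1@8:L b3@10:L b4@12:L]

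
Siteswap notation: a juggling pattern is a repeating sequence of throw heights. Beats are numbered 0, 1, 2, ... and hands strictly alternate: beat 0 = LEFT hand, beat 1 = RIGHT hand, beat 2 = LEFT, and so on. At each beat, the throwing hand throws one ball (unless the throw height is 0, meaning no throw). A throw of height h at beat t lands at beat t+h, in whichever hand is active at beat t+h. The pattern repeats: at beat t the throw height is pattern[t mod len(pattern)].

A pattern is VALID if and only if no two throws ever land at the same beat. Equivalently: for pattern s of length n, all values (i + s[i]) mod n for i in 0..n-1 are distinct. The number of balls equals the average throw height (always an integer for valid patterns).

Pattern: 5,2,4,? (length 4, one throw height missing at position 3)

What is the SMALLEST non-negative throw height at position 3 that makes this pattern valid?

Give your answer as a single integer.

i=0: (0 + 5) mod 4 = 1
i=1: (1 + 2) mod 4 = 3
i=2: (2 + 4) mod 4 = 2
i=3: s[i]=? (unknown)
Known residues: [1, 2, 3]; need a permutation of 0..3, so missing residue r = 0
Need (3 + s) mod 4 = 0; smallest s = (0 - 3) mod 4 = 1

Answer: 1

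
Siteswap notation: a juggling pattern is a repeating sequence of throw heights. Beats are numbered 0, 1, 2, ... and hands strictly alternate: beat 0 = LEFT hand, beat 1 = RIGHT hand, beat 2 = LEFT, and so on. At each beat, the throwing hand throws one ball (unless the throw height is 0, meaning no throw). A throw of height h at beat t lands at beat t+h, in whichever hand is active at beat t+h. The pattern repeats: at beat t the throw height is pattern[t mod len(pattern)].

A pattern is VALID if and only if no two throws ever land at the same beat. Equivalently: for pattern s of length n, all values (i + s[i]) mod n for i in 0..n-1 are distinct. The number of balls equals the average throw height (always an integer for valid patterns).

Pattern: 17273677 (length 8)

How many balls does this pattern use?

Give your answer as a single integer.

Answer: 5

Derivation:
Pattern = [1, 7, 2, 7, 3, 6, 7, 7], length n = 8
  position 0: throw height = 1, running sum = 1
  position 1: throw height = 7, running sum = 8
  position 2: throw height = 2, running sum = 10
  position 3: throw height = 7, running sum = 17
  position 4: throw height = 3, running sum = 20
  position 5: throw height = 6, running sum = 26
  position 6: throw height = 7, running sum = 33
  position 7: throw height = 7, running sum = 40
Total sum = 40; balls = sum / n = 40 / 8 = 5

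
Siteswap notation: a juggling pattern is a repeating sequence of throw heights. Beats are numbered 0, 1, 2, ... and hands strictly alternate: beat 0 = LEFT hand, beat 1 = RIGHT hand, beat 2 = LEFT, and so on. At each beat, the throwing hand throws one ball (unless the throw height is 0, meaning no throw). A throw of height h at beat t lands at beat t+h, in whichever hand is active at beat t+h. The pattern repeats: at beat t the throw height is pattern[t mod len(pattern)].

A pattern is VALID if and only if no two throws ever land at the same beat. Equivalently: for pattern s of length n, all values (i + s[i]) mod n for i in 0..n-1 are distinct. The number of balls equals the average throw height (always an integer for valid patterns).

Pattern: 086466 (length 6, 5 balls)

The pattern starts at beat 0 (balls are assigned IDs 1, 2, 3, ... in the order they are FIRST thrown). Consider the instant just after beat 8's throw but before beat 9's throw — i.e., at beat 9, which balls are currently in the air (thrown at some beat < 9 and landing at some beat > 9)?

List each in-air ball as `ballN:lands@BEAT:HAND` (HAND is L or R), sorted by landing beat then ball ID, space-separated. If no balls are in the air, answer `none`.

Beat 1 (R): throw ball1 h=8 -> lands@9:R; in-air after throw: [b1@9:R]
Beat 2 (L): throw ball2 h=6 -> lands@8:L; in-air after throw: [b2@8:L b1@9:R]
Beat 3 (R): throw ball3 h=4 -> lands@7:R; in-air after throw: [b3@7:R b2@8:L b1@9:R]
Beat 4 (L): throw ball4 h=6 -> lands@10:L; in-air after throw: [b3@7:R b2@8:L b1@9:R b4@10:L]
Beat 5 (R): throw ball5 h=6 -> lands@11:R; in-air after throw: [b3@7:R b2@8:L b1@9:R b4@10:L b5@11:R]
Beat 7 (R): throw ball3 h=8 -> lands@15:R; in-air after throw: [b2@8:L b1@9:R b4@10:L b5@11:R b3@15:R]
Beat 8 (L): throw ball2 h=6 -> lands@14:L; in-air after throw: [b1@9:R b4@10:L b5@11:R b2@14:L b3@15:R]
Beat 9 (R): throw ball1 h=4 -> lands@13:R; in-air after throw: [b4@10:L b5@11:R b1@13:R b2@14:L b3@15:R]

Answer: ball4:lands@10:L ball5:lands@11:R ball2:lands@14:L ball3:lands@15:R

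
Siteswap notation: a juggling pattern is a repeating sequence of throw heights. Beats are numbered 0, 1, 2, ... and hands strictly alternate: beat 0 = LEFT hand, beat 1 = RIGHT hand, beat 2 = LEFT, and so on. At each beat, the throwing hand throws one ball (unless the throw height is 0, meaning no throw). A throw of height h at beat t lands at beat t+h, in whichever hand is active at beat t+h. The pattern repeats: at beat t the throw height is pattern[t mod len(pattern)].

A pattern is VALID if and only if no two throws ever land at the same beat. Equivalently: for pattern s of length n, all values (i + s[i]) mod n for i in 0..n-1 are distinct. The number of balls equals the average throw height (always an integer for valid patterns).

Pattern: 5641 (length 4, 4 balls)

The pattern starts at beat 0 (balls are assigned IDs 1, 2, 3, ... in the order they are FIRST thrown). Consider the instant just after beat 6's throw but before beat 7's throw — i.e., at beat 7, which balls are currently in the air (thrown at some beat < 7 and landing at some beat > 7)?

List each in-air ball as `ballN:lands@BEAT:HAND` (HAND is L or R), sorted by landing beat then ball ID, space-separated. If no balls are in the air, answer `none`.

Beat 0 (L): throw ball1 h=5 -> lands@5:R; in-air after throw: [b1@5:R]
Beat 1 (R): throw ball2 h=6 -> lands@7:R; in-air after throw: [b1@5:R b2@7:R]
Beat 2 (L): throw ball3 h=4 -> lands@6:L; in-air after throw: [b1@5:R b3@6:L b2@7:R]
Beat 3 (R): throw ball4 h=1 -> lands@4:L; in-air after throw: [b4@4:L b1@5:R b3@6:L b2@7:R]
Beat 4 (L): throw ball4 h=5 -> lands@9:R; in-air after throw: [b1@5:R b3@6:L b2@7:R b4@9:R]
Beat 5 (R): throw ball1 h=6 -> lands@11:R; in-air after throw: [b3@6:L b2@7:R b4@9:R b1@11:R]
Beat 6 (L): throw ball3 h=4 -> lands@10:L; in-air after throw: [b2@7:R b4@9:R b3@10:L b1@11:R]
Beat 7 (R): throw ball2 h=1 -> lands@8:L; in-air after throw: [b2@8:L b4@9:R b3@10:L b1@11:R]

Answer: ball4:lands@9:R ball3:lands@10:L ball1:lands@11:R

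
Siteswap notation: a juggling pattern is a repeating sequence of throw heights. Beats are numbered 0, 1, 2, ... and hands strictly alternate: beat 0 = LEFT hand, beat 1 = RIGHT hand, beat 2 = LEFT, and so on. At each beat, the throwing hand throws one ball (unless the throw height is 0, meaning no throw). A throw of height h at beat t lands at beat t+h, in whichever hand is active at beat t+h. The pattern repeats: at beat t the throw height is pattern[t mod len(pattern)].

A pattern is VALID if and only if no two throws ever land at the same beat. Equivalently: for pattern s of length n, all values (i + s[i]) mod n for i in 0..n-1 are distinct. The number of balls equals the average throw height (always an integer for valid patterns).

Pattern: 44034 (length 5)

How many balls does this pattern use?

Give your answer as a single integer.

Answer: 3

Derivation:
Pattern = [4, 4, 0, 3, 4], length n = 5
  position 0: throw height = 4, running sum = 4
  position 1: throw height = 4, running sum = 8
  position 2: throw height = 0, running sum = 8
  position 3: throw height = 3, running sum = 11
  position 4: throw height = 4, running sum = 15
Total sum = 15; balls = sum / n = 15 / 5 = 3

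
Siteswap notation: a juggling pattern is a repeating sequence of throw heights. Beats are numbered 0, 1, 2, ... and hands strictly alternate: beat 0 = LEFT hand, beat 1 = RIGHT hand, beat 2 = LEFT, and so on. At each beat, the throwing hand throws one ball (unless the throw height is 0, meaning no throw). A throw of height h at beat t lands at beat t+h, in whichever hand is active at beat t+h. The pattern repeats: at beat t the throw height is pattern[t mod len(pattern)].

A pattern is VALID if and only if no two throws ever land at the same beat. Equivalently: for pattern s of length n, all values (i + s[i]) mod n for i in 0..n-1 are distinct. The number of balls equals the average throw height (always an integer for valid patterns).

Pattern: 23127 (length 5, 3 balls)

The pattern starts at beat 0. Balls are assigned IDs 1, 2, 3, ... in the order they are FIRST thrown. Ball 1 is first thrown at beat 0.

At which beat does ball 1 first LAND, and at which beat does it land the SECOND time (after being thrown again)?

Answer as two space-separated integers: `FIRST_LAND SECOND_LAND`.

Answer: 2 3

Derivation:
Beat 0 (L): throw ball1 h=2 -> lands@2:L; in-air after throw: [b1@2:L]
Beat 1 (R): throw ball2 h=3 -> lands@4:L; in-air after throw: [b1@2:L b2@4:L]
Beat 2 (L): throw ball1 h=1 -> lands@3:R; in-air after throw: [b1@3:R b2@4:L]
Beat 3 (R): throw ball1 h=2 -> lands@5:R; in-air after throw: [b2@4:L b1@5:R]
Ball 1: thrown@0 h=2 -> first land @2; rethrown@2 h=1 -> second land @3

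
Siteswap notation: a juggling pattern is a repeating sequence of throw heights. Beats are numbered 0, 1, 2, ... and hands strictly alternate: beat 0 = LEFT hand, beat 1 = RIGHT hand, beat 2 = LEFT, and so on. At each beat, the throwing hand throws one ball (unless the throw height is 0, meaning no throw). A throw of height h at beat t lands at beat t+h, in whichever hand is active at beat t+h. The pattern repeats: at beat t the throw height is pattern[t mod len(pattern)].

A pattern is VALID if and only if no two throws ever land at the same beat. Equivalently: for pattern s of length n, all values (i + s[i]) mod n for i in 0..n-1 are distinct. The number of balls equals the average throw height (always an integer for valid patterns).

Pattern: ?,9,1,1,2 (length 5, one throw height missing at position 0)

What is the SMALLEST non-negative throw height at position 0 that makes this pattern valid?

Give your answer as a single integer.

i=0: s[i]=? (unknown)
i=1: (1 + 9) mod 5 = 0
i=2: (2 + 1) mod 5 = 3
i=3: (3 + 1) mod 5 = 4
i=4: (4 + 2) mod 5 = 1
Known residues: [0, 1, 3, 4]; need a permutation of 0..4, so missing residue r = 2
Need (0 + s) mod 5 = 2; smallest s = (2 - 0) mod 5 = 2

Answer: 2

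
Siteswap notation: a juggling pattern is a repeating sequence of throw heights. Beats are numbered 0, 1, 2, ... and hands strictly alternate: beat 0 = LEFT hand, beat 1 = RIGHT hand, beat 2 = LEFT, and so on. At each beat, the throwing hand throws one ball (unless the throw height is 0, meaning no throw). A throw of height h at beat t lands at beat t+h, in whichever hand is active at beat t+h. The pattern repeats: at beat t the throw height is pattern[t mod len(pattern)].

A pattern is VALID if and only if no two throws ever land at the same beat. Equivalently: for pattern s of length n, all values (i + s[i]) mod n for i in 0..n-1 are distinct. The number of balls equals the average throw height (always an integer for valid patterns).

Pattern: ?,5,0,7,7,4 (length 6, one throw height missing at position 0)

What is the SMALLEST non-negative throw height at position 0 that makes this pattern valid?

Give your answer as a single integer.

Answer: 1

Derivation:
i=0: s[i]=? (unknown)
i=1: (1 + 5) mod 6 = 0
i=2: (2 + 0) mod 6 = 2
i=3: (3 + 7) mod 6 = 4
i=4: (4 + 7) mod 6 = 5
i=5: (5 + 4) mod 6 = 3
Known residues: [0, 2, 3, 4, 5]; need a permutation of 0..5, so missing residue r = 1
Need (0 + s) mod 6 = 1; smallest s = (1 - 0) mod 6 = 1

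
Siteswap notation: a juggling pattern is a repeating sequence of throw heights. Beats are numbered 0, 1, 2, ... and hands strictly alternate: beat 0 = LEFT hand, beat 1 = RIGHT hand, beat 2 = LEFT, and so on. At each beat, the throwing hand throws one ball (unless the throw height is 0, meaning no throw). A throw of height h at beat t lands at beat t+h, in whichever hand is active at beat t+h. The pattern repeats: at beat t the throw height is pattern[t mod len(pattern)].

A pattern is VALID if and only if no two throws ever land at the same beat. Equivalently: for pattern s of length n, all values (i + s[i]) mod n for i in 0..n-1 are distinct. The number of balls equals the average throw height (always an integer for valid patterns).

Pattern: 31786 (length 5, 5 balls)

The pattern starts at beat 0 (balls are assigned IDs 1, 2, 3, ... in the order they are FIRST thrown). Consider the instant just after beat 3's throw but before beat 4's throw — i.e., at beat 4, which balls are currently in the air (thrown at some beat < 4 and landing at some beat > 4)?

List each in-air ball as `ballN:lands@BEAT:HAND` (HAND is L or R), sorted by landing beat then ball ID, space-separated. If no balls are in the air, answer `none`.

Beat 0 (L): throw ball1 h=3 -> lands@3:R; in-air after throw: [b1@3:R]
Beat 1 (R): throw ball2 h=1 -> lands@2:L; in-air after throw: [b2@2:L b1@3:R]
Beat 2 (L): throw ball2 h=7 -> lands@9:R; in-air after throw: [b1@3:R b2@9:R]
Beat 3 (R): throw ball1 h=8 -> lands@11:R; in-air after throw: [b2@9:R b1@11:R]
Beat 4 (L): throw ball3 h=6 -> lands@10:L; in-air after throw: [b2@9:R b3@10:L b1@11:R]

Answer: ball2:lands@9:R ball1:lands@11:R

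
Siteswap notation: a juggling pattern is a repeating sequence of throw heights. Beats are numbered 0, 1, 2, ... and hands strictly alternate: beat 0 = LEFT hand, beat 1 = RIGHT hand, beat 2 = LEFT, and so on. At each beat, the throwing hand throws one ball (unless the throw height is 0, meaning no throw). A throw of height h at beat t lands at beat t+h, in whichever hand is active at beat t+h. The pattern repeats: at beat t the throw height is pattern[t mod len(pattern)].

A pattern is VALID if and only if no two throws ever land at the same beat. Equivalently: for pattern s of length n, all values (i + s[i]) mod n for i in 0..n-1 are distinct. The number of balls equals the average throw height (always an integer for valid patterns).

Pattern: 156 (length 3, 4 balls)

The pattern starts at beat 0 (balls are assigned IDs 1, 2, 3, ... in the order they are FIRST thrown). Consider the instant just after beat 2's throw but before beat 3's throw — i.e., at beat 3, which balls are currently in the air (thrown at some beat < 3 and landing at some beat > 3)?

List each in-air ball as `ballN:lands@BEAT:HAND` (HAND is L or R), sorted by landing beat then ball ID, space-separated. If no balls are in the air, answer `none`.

Answer: ball1:lands@6:L ball2:lands@8:L

Derivation:
Beat 0 (L): throw ball1 h=1 -> lands@1:R; in-air after throw: [b1@1:R]
Beat 1 (R): throw ball1 h=5 -> lands@6:L; in-air after throw: [b1@6:L]
Beat 2 (L): throw ball2 h=6 -> lands@8:L; in-air after throw: [b1@6:L b2@8:L]
Beat 3 (R): throw ball3 h=1 -> lands@4:L; in-air after throw: [b3@4:L b1@6:L b2@8:L]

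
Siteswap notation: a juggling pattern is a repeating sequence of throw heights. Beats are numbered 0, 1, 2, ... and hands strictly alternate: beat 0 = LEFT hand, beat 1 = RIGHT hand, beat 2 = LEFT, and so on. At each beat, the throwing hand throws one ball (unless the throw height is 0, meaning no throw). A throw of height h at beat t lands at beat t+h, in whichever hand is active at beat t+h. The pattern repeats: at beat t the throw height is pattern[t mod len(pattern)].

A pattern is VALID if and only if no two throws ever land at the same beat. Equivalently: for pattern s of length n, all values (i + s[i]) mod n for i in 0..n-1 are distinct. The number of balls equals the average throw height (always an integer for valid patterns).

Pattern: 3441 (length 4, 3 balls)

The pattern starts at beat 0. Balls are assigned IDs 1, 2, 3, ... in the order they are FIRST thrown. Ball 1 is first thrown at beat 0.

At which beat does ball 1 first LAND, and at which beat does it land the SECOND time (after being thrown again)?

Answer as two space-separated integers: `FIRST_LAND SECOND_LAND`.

Answer: 3 4

Derivation:
Beat 0 (L): throw ball1 h=3 -> lands@3:R; in-air after throw: [b1@3:R]
Beat 1 (R): throw ball2 h=4 -> lands@5:R; in-air after throw: [b1@3:R b2@5:R]
Beat 2 (L): throw ball3 h=4 -> lands@6:L; in-air after throw: [b1@3:R b2@5:R b3@6:L]
Beat 3 (R): throw ball1 h=1 -> lands@4:L; in-air after throw: [b1@4:L b2@5:R b3@6:L]
Beat 4 (L): throw ball1 h=3 -> lands@7:R; in-air after throw: [b2@5:R b3@6:L b1@7:R]
Ball 1: thrown@0 h=3 -> first land @3; rethrown@3 h=1 -> second land @4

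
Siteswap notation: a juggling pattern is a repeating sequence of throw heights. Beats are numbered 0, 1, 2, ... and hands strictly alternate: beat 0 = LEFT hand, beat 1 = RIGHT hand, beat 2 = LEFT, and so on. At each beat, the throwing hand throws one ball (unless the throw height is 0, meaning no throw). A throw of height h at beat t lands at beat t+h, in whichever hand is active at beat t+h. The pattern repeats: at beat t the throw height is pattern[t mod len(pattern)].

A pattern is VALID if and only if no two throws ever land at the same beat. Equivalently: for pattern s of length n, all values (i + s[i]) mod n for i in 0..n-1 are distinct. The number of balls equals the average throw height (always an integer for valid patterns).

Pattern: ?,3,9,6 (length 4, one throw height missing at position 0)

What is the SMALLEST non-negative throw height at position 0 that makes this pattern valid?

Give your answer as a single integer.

i=0: s[i]=? (unknown)
i=1: (1 + 3) mod 4 = 0
i=2: (2 + 9) mod 4 = 3
i=3: (3 + 6) mod 4 = 1
Known residues: [0, 1, 3]; need a permutation of 0..3, so missing residue r = 2
Need (0 + s) mod 4 = 2; smallest s = (2 - 0) mod 4 = 2

Answer: 2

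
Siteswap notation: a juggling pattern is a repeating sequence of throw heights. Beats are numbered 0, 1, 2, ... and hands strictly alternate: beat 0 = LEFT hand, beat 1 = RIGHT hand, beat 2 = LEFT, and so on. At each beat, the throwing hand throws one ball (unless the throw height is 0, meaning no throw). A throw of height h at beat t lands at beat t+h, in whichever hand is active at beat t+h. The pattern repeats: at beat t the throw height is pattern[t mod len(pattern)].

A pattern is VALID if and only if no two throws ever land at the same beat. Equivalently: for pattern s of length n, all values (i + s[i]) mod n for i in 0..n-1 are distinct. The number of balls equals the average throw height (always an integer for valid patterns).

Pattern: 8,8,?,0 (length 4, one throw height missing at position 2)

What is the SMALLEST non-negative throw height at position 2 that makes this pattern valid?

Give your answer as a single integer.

i=0: (0 + 8) mod 4 = 0
i=1: (1 + 8) mod 4 = 1
i=2: s[i]=? (unknown)
i=3: (3 + 0) mod 4 = 3
Known residues: [0, 1, 3]; need a permutation of 0..3, so missing residue r = 2
Need (2 + s) mod 4 = 2; smallest s = (2 - 2) mod 4 = 0

Answer: 0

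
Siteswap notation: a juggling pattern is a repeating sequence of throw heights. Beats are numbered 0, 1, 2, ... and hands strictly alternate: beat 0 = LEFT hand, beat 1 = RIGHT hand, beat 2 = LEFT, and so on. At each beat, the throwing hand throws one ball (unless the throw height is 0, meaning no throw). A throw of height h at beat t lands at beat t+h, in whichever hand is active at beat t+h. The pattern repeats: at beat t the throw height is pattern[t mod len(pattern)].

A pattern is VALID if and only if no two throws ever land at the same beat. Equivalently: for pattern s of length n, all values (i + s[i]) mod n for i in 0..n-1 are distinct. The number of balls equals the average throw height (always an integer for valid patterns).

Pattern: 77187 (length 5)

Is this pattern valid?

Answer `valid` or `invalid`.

i=0: (i + s[i]) mod n = (0 + 7) mod 5 = 2
i=1: (i + s[i]) mod n = (1 + 7) mod 5 = 3
i=2: (i + s[i]) mod n = (2 + 1) mod 5 = 3
i=3: (i + s[i]) mod n = (3 + 8) mod 5 = 1
i=4: (i + s[i]) mod n = (4 + 7) mod 5 = 1
Residues: [2, 3, 3, 1, 1], distinct: False

Answer: invalid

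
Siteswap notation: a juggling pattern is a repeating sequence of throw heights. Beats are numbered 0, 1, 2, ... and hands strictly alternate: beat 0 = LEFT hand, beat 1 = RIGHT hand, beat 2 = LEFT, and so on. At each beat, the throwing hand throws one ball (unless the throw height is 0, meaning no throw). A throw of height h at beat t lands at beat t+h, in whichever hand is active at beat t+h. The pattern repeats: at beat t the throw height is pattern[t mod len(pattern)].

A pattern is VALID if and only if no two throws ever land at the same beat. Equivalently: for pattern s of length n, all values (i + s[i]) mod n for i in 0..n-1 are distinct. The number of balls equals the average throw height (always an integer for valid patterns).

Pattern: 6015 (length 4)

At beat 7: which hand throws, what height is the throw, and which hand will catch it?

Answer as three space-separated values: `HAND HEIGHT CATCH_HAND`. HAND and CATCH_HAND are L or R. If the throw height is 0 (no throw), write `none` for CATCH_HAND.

Answer: R 5 L

Derivation:
Beat 7: 7 mod 2 = 1, so hand = R
Throw height = pattern[7 mod 4] = pattern[3] = 5
Lands at beat 7+5=12, 12 mod 2 = 0, so catch hand = L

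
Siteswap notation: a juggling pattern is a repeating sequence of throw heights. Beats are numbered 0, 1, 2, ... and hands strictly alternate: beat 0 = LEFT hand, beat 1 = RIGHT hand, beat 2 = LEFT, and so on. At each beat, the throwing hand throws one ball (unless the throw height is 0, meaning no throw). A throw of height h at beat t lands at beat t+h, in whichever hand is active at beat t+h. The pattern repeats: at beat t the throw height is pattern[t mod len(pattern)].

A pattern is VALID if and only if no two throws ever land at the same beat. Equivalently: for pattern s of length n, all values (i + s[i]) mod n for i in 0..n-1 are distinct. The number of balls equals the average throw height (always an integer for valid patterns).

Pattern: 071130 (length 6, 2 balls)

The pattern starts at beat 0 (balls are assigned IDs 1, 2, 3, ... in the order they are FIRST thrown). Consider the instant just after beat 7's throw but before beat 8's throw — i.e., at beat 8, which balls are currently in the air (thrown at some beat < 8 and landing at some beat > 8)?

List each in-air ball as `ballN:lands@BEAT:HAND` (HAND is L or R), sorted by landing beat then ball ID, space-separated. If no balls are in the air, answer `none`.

Beat 1 (R): throw ball1 h=7 -> lands@8:L; in-air after throw: [b1@8:L]
Beat 2 (L): throw ball2 h=1 -> lands@3:R; in-air after throw: [b2@3:R b1@8:L]
Beat 3 (R): throw ball2 h=1 -> lands@4:L; in-air after throw: [b2@4:L b1@8:L]
Beat 4 (L): throw ball2 h=3 -> lands@7:R; in-air after throw: [b2@7:R b1@8:L]
Beat 7 (R): throw ball2 h=7 -> lands@14:L; in-air after throw: [b1@8:L b2@14:L]
Beat 8 (L): throw ball1 h=1 -> lands@9:R; in-air after throw: [b1@9:R b2@14:L]

Answer: ball2:lands@14:L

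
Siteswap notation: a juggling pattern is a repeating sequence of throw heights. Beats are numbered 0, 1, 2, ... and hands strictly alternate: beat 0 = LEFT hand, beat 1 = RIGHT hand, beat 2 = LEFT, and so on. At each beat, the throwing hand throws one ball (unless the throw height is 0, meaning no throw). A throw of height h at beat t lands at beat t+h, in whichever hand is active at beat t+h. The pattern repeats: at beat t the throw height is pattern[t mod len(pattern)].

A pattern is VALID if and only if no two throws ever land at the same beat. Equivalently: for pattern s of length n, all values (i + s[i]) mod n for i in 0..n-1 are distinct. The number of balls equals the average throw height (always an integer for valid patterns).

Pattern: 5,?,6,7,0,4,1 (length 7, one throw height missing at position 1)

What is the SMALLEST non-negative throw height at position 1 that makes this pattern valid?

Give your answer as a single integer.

i=0: (0 + 5) mod 7 = 5
i=1: s[i]=? (unknown)
i=2: (2 + 6) mod 7 = 1
i=3: (3 + 7) mod 7 = 3
i=4: (4 + 0) mod 7 = 4
i=5: (5 + 4) mod 7 = 2
i=6: (6 + 1) mod 7 = 0
Known residues: [0, 1, 2, 3, 4, 5]; need a permutation of 0..6, so missing residue r = 6
Need (1 + s) mod 7 = 6; smallest s = (6 - 1) mod 7 = 5

Answer: 5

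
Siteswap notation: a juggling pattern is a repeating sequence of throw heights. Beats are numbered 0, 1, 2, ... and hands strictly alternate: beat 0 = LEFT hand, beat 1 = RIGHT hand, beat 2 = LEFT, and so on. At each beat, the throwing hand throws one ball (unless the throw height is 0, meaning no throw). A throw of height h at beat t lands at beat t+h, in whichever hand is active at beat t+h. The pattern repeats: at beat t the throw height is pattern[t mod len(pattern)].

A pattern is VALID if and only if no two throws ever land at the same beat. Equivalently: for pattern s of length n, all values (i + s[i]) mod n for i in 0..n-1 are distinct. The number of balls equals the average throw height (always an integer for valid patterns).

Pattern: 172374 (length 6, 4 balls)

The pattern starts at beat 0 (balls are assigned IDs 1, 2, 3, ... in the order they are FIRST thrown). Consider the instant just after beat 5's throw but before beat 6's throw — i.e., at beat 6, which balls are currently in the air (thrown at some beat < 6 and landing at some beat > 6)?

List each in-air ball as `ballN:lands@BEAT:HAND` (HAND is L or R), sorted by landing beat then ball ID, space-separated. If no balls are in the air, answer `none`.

Beat 0 (L): throw ball1 h=1 -> lands@1:R; in-air after throw: [b1@1:R]
Beat 1 (R): throw ball1 h=7 -> lands@8:L; in-air after throw: [b1@8:L]
Beat 2 (L): throw ball2 h=2 -> lands@4:L; in-air after throw: [b2@4:L b1@8:L]
Beat 3 (R): throw ball3 h=3 -> lands@6:L; in-air after throw: [b2@4:L b3@6:L b1@8:L]
Beat 4 (L): throw ball2 h=7 -> lands@11:R; in-air after throw: [b3@6:L b1@8:L b2@11:R]
Beat 5 (R): throw ball4 h=4 -> lands@9:R; in-air after throw: [b3@6:L b1@8:L b4@9:R b2@11:R]
Beat 6 (L): throw ball3 h=1 -> lands@7:R; in-air after throw: [b3@7:R b1@8:L b4@9:R b2@11:R]

Answer: ball1:lands@8:L ball4:lands@9:R ball2:lands@11:R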